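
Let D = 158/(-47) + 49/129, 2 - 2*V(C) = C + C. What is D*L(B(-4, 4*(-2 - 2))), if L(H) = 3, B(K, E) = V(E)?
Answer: -18079/2021 ≈ -8.9456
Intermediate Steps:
V(C) = 1 - C (V(C) = 1 - (C + C)/2 = 1 - C)
B(K, E) = 1 - E
D = -18079/6063 (D = 158*(-1/47) + 49*(1/129) = -158/47 + 49/129 = -18079/6063 ≈ -2.9819)
D*L(B(-4, 4*(-2 - 2))) = -18079/6063*3 = -18079/2021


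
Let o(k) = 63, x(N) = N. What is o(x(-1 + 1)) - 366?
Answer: -303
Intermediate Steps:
o(x(-1 + 1)) - 366 = 63 - 366 = -303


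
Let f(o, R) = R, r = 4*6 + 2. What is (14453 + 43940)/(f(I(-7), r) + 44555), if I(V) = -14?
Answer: 58393/44581 ≈ 1.3098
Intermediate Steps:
r = 26 (r = 24 + 2 = 26)
(14453 + 43940)/(f(I(-7), r) + 44555) = (14453 + 43940)/(26 + 44555) = 58393/44581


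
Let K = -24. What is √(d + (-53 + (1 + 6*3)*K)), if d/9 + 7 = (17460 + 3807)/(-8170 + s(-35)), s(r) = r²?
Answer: I*√3213176015/2315 ≈ 24.486*I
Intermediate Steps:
d = -209646/2315 (d = -63 + 9*((17460 + 3807)/(-8170 + (-35)²)) = -63 + 9*(21267/(-8170 + 1225)) = -63 + 9*(21267/(-6945)) = -63 + 9*(21267*(-1/6945)) = -63 + 9*(-7089/2315) = -63 - 63801/2315 = -209646/2315 ≈ -90.560)
√(d + (-53 + (1 + 6*3)*K)) = √(-209646/2315 + (-53 + (1 + 6*3)*(-24))) = √(-209646/2315 + (-53 + (1 + 18)*(-24))) = √(-209646/2315 + (-53 + 19*(-24))) = √(-209646/2315 + (-53 - 456)) = √(-209646/2315 - 509) = √(-1387981/2315) = I*√3213176015/2315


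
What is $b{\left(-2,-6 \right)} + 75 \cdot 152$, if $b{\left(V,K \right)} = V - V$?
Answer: $11400$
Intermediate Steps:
$b{\left(V,K \right)} = 0$
$b{\left(-2,-6 \right)} + 75 \cdot 152 = 0 + 75 \cdot 152 = 0 + 11400 = 11400$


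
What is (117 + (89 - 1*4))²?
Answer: 40804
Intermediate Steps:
(117 + (89 - 1*4))² = (117 + (89 - 4))² = (117 + 85)² = 202² = 40804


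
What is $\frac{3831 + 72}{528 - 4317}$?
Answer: $- \frac{1301}{1263} \approx -1.0301$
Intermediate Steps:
$\frac{3831 + 72}{528 - 4317} = \frac{3903}{-3789} = 3903 \left(- \frac{1}{3789}\right) = - \frac{1301}{1263}$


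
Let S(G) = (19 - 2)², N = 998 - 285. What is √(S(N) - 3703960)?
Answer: 3*I*√411519 ≈ 1924.5*I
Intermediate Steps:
N = 713
S(G) = 289 (S(G) = 17² = 289)
√(S(N) - 3703960) = √(289 - 3703960) = √(-3703671) = 3*I*√411519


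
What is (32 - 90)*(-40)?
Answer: 2320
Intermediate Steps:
(32 - 90)*(-40) = -58*(-40) = 2320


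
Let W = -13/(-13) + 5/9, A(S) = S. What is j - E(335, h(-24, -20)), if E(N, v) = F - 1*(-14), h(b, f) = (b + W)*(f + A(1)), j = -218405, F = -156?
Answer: -218263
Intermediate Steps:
W = 14/9 (W = -13*(-1/13) + 5*(1/9) = 1 + 5/9 = 14/9 ≈ 1.5556)
h(b, f) = (1 + f)*(14/9 + b) (h(b, f) = (b + 14/9)*(f + 1) = (14/9 + b)*(1 + f) = (1 + f)*(14/9 + b))
E(N, v) = -142 (E(N, v) = -156 - 1*(-14) = -156 + 14 = -142)
j - E(335, h(-24, -20)) = -218405 - 1*(-142) = -218405 + 142 = -218263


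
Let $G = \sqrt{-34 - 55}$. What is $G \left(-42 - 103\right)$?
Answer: $- 145 i \sqrt{89} \approx - 1367.9 i$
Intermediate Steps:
$G = i \sqrt{89}$ ($G = \sqrt{-89} = i \sqrt{89} \approx 9.434 i$)
$G \left(-42 - 103\right) = i \sqrt{89} \left(-42 - 103\right) = i \sqrt{89} \left(-145\right) = - 145 i \sqrt{89}$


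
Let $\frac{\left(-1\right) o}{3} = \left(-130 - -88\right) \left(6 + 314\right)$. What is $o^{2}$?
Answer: $1625702400$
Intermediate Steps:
$o = 40320$ ($o = - 3 \left(-130 - -88\right) \left(6 + 314\right) = - 3 \left(-130 + 88\right) 320 = - 3 \left(\left(-42\right) 320\right) = \left(-3\right) \left(-13440\right) = 40320$)
$o^{2} = 40320^{2} = 1625702400$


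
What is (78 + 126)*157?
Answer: 32028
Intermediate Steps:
(78 + 126)*157 = 204*157 = 32028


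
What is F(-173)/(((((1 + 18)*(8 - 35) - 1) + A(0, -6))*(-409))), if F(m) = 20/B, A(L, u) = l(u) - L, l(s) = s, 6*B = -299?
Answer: -3/1589783 ≈ -1.8871e-6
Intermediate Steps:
B = -299/6 (B = (⅙)*(-299) = -299/6 ≈ -49.833)
A(L, u) = u - L
F(m) = -120/299 (F(m) = 20/(-299/6) = 20*(-6/299) = -120/299)
F(-173)/(((((1 + 18)*(8 - 35) - 1) + A(0, -6))*(-409))) = -120*(-1/(409*(((1 + 18)*(8 - 35) - 1) + (-6 - 1*0))))/299 = -120*(-1/(409*((19*(-27) - 1) + (-6 + 0))))/299 = -120*(-1/(409*((-513 - 1) - 6)))/299 = -120*(-1/(409*(-514 - 6)))/299 = -120/(299*((-520*(-409)))) = -120/299/212680 = -120/299*1/212680 = -3/1589783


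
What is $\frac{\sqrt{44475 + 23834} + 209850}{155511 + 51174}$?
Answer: $\frac{13990}{13779} + \frac{\sqrt{68309}}{206685} \approx 1.0166$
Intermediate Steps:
$\frac{\sqrt{44475 + 23834} + 209850}{155511 + 51174} = \frac{\sqrt{68309} + 209850}{206685} = \left(209850 + \sqrt{68309}\right) \frac{1}{206685} = \frac{13990}{13779} + \frac{\sqrt{68309}}{206685}$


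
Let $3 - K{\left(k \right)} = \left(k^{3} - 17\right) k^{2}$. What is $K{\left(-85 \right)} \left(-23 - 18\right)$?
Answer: $-181924214073$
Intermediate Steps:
$K{\left(k \right)} = 3 - k^{2} \left(-17 + k^{3}\right)$ ($K{\left(k \right)} = 3 - \left(k^{3} - 17\right) k^{2} = 3 - \left(-17 + k^{3}\right) k^{2} = 3 - k^{2} \left(-17 + k^{3}\right)$)
$K{\left(-85 \right)} \left(-23 - 18\right) = \left(3 - \left(-85\right)^{5} + 17 \left(-85\right)^{2}\right) \left(-23 - 18\right) = \left(3 - -4437053125 + 17 \cdot 7225\right) \left(-41\right) = \left(3 + 4437053125 + 122825\right) \left(-41\right) = 4437175953 \left(-41\right) = -181924214073$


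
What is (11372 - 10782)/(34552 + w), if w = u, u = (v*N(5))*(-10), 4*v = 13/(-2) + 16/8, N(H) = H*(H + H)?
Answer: 1180/70229 ≈ 0.016802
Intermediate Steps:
N(H) = 2*H² (N(H) = H*(2*H) = 2*H²)
v = -9/8 (v = (13/(-2) + 16/8)/4 = (13*(-½) + 16*(⅛))/4 = (-13/2 + 2)/4 = (¼)*(-9/2) = -9/8 ≈ -1.1250)
u = 1125/2 (u = -9*5²/4*(-10) = -9*25/4*(-10) = -9/8*50*(-10) = -225/4*(-10) = 1125/2 ≈ 562.50)
w = 1125/2 ≈ 562.50
(11372 - 10782)/(34552 + w) = (11372 - 10782)/(34552 + 1125/2) = 590/(70229/2) = 590*(2/70229) = 1180/70229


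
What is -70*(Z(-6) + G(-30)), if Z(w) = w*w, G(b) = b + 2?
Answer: -560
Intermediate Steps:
G(b) = 2 + b
Z(w) = w**2
-70*(Z(-6) + G(-30)) = -70*((-6)**2 + (2 - 30)) = -70*(36 - 28) = -70*8 = -560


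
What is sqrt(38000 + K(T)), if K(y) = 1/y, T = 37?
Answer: sqrt(52022037)/37 ≈ 194.94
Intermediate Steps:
sqrt(38000 + K(T)) = sqrt(38000 + 1/37) = sqrt(1406001/37) = sqrt(52022037)/37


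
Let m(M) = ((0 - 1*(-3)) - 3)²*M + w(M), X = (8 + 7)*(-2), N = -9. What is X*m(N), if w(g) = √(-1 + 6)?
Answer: -30*√5 ≈ -67.082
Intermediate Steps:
w(g) = √5
X = -30 (X = 15*(-2) = -30)
m(M) = √5 (m(M) = ((0 - 1*(-3)) - 3)²*M + √5 = ((0 + 3) - 3)²*M + √5 = (3 - 3)²*M + √5 = 0²*M + √5 = 0*M + √5 = 0 + √5 = √5)
X*m(N) = -30*√5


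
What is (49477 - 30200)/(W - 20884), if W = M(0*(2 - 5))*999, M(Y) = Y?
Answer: -19277/20884 ≈ -0.92305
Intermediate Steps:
W = 0 (W = (0*(2 - 5))*999 = (0*(-3))*999 = 0*999 = 0)
(49477 - 30200)/(W - 20884) = (49477 - 30200)/(0 - 20884) = 19277/(-20884) = 19277*(-1/20884) = -19277/20884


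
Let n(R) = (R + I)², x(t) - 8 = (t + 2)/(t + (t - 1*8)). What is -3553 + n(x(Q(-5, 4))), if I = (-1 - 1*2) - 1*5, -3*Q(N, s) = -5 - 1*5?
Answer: -3537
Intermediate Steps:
Q(N, s) = 10/3 (Q(N, s) = -(-5 - 1*5)/3 = -(-5 - 5)/3 = -⅓*(-10) = 10/3)
x(t) = 8 + (2 + t)/(-8 + 2*t) (x(t) = 8 + (t + 2)/(t + (t - 1*8)) = 8 + (2 + t)/(t + (t - 8)) = 8 + (2 + t)/(t + (-8 + t)) = 8 + (2 + t)/(-8 + 2*t))
I = -8 (I = (-1 - 2) - 5 = -3 - 5 = -8)
n(R) = (-8 + R)² (n(R) = (R - 8)² = (-8 + R)²)
-3553 + n(x(Q(-5, 4))) = -3553 + (-8 + (-62 + 17*(10/3))/(2*(-4 + 10/3)))² = -3553 + (-8 + (-62 + 170/3)/(2*(-⅔)))² = -3553 + (-8 + (½)*(-3/2)*(-16/3))² = -3553 + (-8 + 4)² = -3553 + (-4)² = -3553 + 16 = -3537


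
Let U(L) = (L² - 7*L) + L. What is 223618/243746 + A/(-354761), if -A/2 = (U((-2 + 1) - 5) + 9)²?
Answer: 2427334715/2543281609 ≈ 0.95441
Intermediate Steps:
U(L) = L² - 6*L
A = -13122 (A = -2*(((-2 + 1) - 5)*(-6 + ((-2 + 1) - 5)) + 9)² = -2*((-1 - 5)*(-6 + (-1 - 5)) + 9)² = -2*(-6*(-6 - 6) + 9)² = -2*(-6*(-12) + 9)² = -2*(72 + 9)² = -2*81² = -2*6561 = -13122)
223618/243746 + A/(-354761) = 223618/243746 - 13122/(-354761) = 223618*(1/243746) - 13122*(-1/354761) = 6577/7169 + 13122/354761 = 2427334715/2543281609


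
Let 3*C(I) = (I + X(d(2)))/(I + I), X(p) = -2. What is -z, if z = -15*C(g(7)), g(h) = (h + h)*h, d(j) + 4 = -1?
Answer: 120/49 ≈ 2.4490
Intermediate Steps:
d(j) = -5 (d(j) = -4 - 1 = -5)
g(h) = 2*h² (g(h) = (2*h)*h = 2*h²)
C(I) = (-2 + I)/(6*I) (C(I) = ((I - 2)/(I + I))/3 = ((-2 + I)/((2*I)))/3 = ((-2 + I)*(1/(2*I)))/3 = ((-2 + I)/(2*I))/3 = (-2 + I)/(6*I))
z = -120/49 (z = -5*(-2 + 2*7²)/(2*(2*7²)) = -5*(-2 + 2*49)/(2*(2*49)) = -5*(-2 + 98)/(2*98) = -5*96/(2*98) = -15*8/49 = -120/49 ≈ -2.4490)
-z = -1*(-120/49) = 120/49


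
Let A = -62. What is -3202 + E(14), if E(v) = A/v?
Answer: -22445/7 ≈ -3206.4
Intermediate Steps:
E(v) = -62/v
-3202 + E(14) = -3202 - 62/14 = -3202 - 62*1/14 = -3202 - 31/7 = -22445/7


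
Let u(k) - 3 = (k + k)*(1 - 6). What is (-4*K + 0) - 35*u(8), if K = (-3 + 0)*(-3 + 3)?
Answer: 2695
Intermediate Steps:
u(k) = 3 - 10*k (u(k) = 3 + (k + k)*(1 - 6) = 3 + (2*k)*(-5) = 3 - 10*k)
K = 0 (K = -3*0 = 0)
(-4*K + 0) - 35*u(8) = (-4*0 + 0) - 35*(3 - 10*8) = (0 + 0) - 35*(3 - 80) = 0 - 35*(-77) = 0 + 2695 = 2695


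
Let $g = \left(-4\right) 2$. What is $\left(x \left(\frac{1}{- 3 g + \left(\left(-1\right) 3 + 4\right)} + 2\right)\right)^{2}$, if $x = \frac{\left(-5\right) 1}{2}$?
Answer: $\frac{2601}{100} \approx 26.01$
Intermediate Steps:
$g = -8$
$x = - \frac{5}{2}$ ($x = \left(-5\right) \frac{1}{2} = - \frac{5}{2} \approx -2.5$)
$\left(x \left(\frac{1}{- 3 g + \left(\left(-1\right) 3 + 4\right)} + 2\right)\right)^{2} = \left(- \frac{5 \left(\frac{1}{\left(-3\right) \left(-8\right) + \left(\left(-1\right) 3 + 4\right)} + 2\right)}{2}\right)^{2} = \left(- \frac{5 \left(\frac{1}{24 + \left(-3 + 4\right)} + 2\right)}{2}\right)^{2} = \left(- \frac{5 \left(\frac{1}{24 + 1} + 2\right)}{2}\right)^{2} = \left(- \frac{5 \left(\frac{1}{25} + 2\right)}{2}\right)^{2} = \left(\left(- \frac{5}{2}\right) \frac{51}{25}\right)^{2} = \left(- \frac{51}{10}\right)^{2} = \frac{2601}{100}$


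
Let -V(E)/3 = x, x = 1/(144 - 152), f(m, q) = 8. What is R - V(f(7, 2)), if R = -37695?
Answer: -301563/8 ≈ -37695.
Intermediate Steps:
x = -1/8 (x = 1/(-8) = -1/8 ≈ -0.12500)
V(E) = 3/8 (V(E) = -3*(-1/8) = 3/8)
R - V(f(7, 2)) = -37695 - 1*3/8 = -37695 - 3/8 = -301563/8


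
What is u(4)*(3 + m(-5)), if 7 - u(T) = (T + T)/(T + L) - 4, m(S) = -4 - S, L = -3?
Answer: 12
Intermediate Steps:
u(T) = 11 - 2*T/(-3 + T) (u(T) = 7 - ((T + T)/(T - 3) - 4) = 7 - ((2*T)/(-3 + T) - 4) = 7 - (2*T/(-3 + T) - 4) = 7 - (-4 + 2*T/(-3 + T)) = 7 + (4 - 2*T/(-3 + T)) = 11 - 2*T/(-3 + T))
u(4)*(3 + m(-5)) = (3*(-11 + 3*4)/(-3 + 4))*(3 + (-4 - 1*(-5))) = (3*(-11 + 12)/1)*(3 + (-4 + 5)) = (3*1*1)*(3 + 1) = 3*4 = 12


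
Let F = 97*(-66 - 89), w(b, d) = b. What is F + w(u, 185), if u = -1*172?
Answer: -15207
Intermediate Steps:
u = -172
F = -15035 (F = 97*(-155) = -15035)
F + w(u, 185) = -15035 - 172 = -15207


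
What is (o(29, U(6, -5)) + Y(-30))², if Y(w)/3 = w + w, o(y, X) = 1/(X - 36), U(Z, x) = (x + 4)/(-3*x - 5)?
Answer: 4223700100/130321 ≈ 32410.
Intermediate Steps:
U(Z, x) = (4 + x)/(-5 - 3*x)
o(y, X) = 1/(-36 + X)
Y(w) = 6*w (Y(w) = 3*(w + w) = 3*(2*w) = 6*w)
(o(29, U(6, -5)) + Y(-30))² = (1/(-36 + (-4 - 1*(-5))/(5 + 3*(-5))) + 6*(-30))² = (1/(-36 + (-4 + 5)/(5 - 15)) - 180)² = (1/(-36 + 1/(-10)) - 180)² = (1/(-36 - ⅒*1) - 180)² = (1/(-36 - ⅒) - 180)² = (1/(-361/10) - 180)² = (-10/361 - 180)² = (-64990/361)² = 4223700100/130321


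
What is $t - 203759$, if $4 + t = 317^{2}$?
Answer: $-103274$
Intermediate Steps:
$t = 100485$ ($t = -4 + 317^{2} = -4 + 100489 = 100485$)
$t - 203759 = 100485 - 203759 = -103274$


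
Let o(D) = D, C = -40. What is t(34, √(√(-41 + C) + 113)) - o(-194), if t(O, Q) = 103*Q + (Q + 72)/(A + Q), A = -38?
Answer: 169953305/885821 - 18810*I/885821 + 91166358*√(113 + 9*I)/885821 - 495*I*√(113 + 9*I)/885821 ≈ 1286.8 + 43.506*I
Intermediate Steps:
t(O, Q) = 103*Q + (72 + Q)/(-38 + Q) (t(O, Q) = 103*Q + (Q + 72)/(-38 + Q) = 103*Q + (72 + Q)/(-38 + Q))
t(34, √(√(-41 + C) + 113)) - o(-194) = (72 - 3913*√(√(-41 - 40) + 113) + 103*(√(√(-41 - 40) + 113))²)/(-38 + √(√(-41 - 40) + 113)) - 1*(-194) = (72 - 3913*√(√(-81) + 113) + 103*(√(√(-81) + 113))²)/(-38 + √(√(-81) + 113)) + 194 = (72 - 3913*√(9*I + 113) + 103*(√(9*I + 113))²)/(-38 + √(9*I + 113)) + 194 = (72 - 3913*√(113 + 9*I) + 103*(√(113 + 9*I))²)/(-38 + √(113 + 9*I)) + 194 = (72 - 3913*√(113 + 9*I) + 103*(113 + 9*I))/(-38 + √(113 + 9*I)) + 194 = (72 - 3913*√(113 + 9*I) + (11639 + 927*I))/(-38 + √(113 + 9*I)) + 194 = (11711 - 3913*√(113 + 9*I) + 927*I)/(-38 + √(113 + 9*I)) + 194 = 194 + (11711 - 3913*√(113 + 9*I) + 927*I)/(-38 + √(113 + 9*I))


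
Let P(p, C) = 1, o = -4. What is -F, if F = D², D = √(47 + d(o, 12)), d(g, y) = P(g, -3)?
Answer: -48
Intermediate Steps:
d(g, y) = 1
D = 4*√3 (D = √(47 + 1) = √48 = 4*√3 ≈ 6.9282)
F = 48 (F = (4*√3)² = 48)
-F = -1*48 = -48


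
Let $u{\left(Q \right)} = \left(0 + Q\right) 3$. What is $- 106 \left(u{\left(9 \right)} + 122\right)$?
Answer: $-15794$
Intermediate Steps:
$u{\left(Q \right)} = 3 Q$ ($u{\left(Q \right)} = Q 3 = 3 Q$)
$- 106 \left(u{\left(9 \right)} + 122\right) = - 106 \left(3 \cdot 9 + 122\right) = - 106 \left(27 + 122\right) = \left(-106\right) 149 = -15794$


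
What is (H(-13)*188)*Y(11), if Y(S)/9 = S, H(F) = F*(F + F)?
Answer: 6290856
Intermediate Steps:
H(F) = 2*F² (H(F) = F*(2*F) = 2*F²)
Y(S) = 9*S
(H(-13)*188)*Y(11) = ((2*(-13)²)*188)*(9*11) = ((2*169)*188)*99 = (338*188)*99 = 63544*99 = 6290856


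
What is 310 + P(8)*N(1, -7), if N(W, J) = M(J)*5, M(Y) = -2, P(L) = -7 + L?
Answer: 300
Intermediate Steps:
N(W, J) = -10 (N(W, J) = -2*5 = -10)
310 + P(8)*N(1, -7) = 310 + (-7 + 8)*(-10) = 310 + 1*(-10) = 310 - 10 = 300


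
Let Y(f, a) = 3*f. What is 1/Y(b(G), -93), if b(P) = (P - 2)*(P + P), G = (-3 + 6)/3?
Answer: -1/6 ≈ -0.16667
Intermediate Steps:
G = 1 (G = 3*(1/3) = 1)
b(P) = 2*P*(-2 + P) (b(P) = (-2 + P)*(2*P) = 2*P*(-2 + P))
1/Y(b(G), -93) = 1/(3*(2*1*(-2 + 1))) = 1/(3*(2*1*(-1))) = 1/(3*(-2)) = 1/(-6) = -1/6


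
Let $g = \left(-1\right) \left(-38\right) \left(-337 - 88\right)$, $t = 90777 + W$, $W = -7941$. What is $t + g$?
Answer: $66686$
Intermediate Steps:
$t = 82836$ ($t = 90777 - 7941 = 82836$)
$g = -16150$ ($g = 38 \left(-425\right) = -16150$)
$t + g = 82836 - 16150 = 66686$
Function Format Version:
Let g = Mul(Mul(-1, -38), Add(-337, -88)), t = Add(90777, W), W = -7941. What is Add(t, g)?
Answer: 66686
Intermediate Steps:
t = 82836 (t = Add(90777, -7941) = 82836)
g = -16150 (g = Mul(38, -425) = -16150)
Add(t, g) = Add(82836, -16150) = 66686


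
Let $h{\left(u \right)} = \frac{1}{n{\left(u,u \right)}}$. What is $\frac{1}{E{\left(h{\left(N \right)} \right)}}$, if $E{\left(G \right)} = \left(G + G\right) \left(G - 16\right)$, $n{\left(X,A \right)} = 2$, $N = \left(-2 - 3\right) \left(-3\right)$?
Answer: $- \frac{2}{31} \approx -0.064516$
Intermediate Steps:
$N = 15$ ($N = \left(-5\right) \left(-3\right) = 15$)
$h{\left(u \right)} = \frac{1}{2}$
$E{\left(G \right)} = 2 G \left(-16 + G\right)$
$\frac{1}{E{\left(h{\left(N \right)} \right)}} = \frac{1}{2 \cdot \frac{1}{2} \left(-16 + \frac{1}{2}\right)} = \frac{1}{2 \cdot \frac{1}{2} \left(- \frac{31}{2}\right)} = \frac{1}{- \frac{31}{2}} = - \frac{2}{31}$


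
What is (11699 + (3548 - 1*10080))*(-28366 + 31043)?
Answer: 13832059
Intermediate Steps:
(11699 + (3548 - 1*10080))*(-28366 + 31043) = (11699 + (3548 - 10080))*2677 = (11699 - 6532)*2677 = 5167*2677 = 13832059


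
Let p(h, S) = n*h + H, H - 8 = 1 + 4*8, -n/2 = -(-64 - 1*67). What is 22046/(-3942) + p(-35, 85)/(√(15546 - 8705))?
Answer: -151/27 + 9211*√6841/6841 ≈ 105.77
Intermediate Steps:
n = -262 (n = -(-2)*(-64 - 1*67) = -(-2)*(-64 - 67) = -(-2)*(-131) = -2*131 = -262)
H = 41 (H = 8 + (1 + 4*8) = 8 + (1 + 32) = 8 + 33 = 41)
p(h, S) = 41 - 262*h (p(h, S) = -262*h + 41 = 41 - 262*h)
22046/(-3942) + p(-35, 85)/(√(15546 - 8705)) = 22046/(-3942) + (41 - 262*(-35))/(√(15546 - 8705)) = 22046*(-1/3942) + (41 + 9170)/(√6841) = -151/27 + 9211*(√6841/6841) = -151/27 + 9211*√6841/6841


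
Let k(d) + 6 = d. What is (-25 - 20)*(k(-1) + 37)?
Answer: -1350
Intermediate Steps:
k(d) = -6 + d
(-25 - 20)*(k(-1) + 37) = (-25 - 20)*((-6 - 1) + 37) = -45*(-7 + 37) = -45*30 = -1350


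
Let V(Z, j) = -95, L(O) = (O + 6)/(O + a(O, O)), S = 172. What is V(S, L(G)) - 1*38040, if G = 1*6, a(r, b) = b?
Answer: -38135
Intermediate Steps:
G = 6
L(O) = (6 + O)/(2*O) (L(O) = (O + 6)/(O + O) = (6 + O)/((2*O)) = (6 + O)*(1/(2*O)) = (6 + O)/(2*O))
V(S, L(G)) - 1*38040 = -95 - 1*38040 = -95 - 38040 = -38135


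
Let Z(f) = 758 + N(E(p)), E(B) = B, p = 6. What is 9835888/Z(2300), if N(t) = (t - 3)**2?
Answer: 9835888/767 ≈ 12824.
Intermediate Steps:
N(t) = (-3 + t)**2
Z(f) = 767 (Z(f) = 758 + (-3 + 6)**2 = 758 + 3**2 = 758 + 9 = 767)
9835888/Z(2300) = 9835888/767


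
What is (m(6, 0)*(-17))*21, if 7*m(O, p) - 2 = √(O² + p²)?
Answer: -408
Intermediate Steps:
m(O, p) = 2/7 + √(O² + p²)/7
(m(6, 0)*(-17))*21 = ((2/7 + √(6² + 0²)/7)*(-17))*21 = ((2/7 + √(36 + 0)/7)*(-17))*21 = ((2/7 + √36/7)*(-17))*21 = ((2/7 + (⅐)*6)*(-17))*21 = ((2/7 + 6/7)*(-17))*21 = ((8/7)*(-17))*21 = -136/7*21 = -408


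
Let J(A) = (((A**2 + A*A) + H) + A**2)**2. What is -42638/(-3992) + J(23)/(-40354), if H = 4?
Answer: -2096064975/40273292 ≈ -52.046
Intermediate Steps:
J(A) = (4 + 3*A**2)**2 (J(A) = (((A**2 + A*A) + 4) + A**2)**2 = (((A**2 + A**2) + 4) + A**2)**2 = ((2*A**2 + 4) + A**2)**2 = ((4 + 2*A**2) + A**2)**2 = (4 + 3*A**2)**2)
-42638/(-3992) + J(23)/(-40354) = -42638/(-3992) + (4 + 3*23**2)**2/(-40354) = -42638*(-1/3992) + (4 + 3*529)**2*(-1/40354) = 21319/1996 + (4 + 1587)**2*(-1/40354) = 21319/1996 + 1591**2*(-1/40354) = 21319/1996 + 2531281*(-1/40354) = 21319/1996 - 2531281/40354 = -2096064975/40273292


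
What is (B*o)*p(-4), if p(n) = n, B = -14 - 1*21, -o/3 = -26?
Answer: 10920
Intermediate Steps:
o = 78 (o = -3*(-26) = 78)
B = -35 (B = -14 - 21 = -35)
(B*o)*p(-4) = -35*78*(-4) = -2730*(-4) = 10920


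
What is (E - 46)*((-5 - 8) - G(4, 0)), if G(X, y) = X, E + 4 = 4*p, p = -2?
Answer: 986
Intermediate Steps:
E = -12 (E = -4 + 4*(-2) = -4 - 8 = -12)
(E - 46)*((-5 - 8) - G(4, 0)) = (-12 - 46)*((-5 - 8) - 1*4) = -58*(-13 - 4) = -58*(-17) = 986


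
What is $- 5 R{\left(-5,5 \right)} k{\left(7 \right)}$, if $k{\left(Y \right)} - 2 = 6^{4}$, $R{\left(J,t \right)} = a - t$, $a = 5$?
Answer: $0$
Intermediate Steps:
$R{\left(J,t \right)} = 5 - t$
$k{\left(Y \right)} = 1298$ ($k{\left(Y \right)} = 2 + 6^{4} = 2 + 1296 = 1298$)
$- 5 R{\left(-5,5 \right)} k{\left(7 \right)} = - 5 \left(5 - 5\right) 1298 = \left(-5\right) 0 \cdot 1298 = 0 \cdot 1298 = 0$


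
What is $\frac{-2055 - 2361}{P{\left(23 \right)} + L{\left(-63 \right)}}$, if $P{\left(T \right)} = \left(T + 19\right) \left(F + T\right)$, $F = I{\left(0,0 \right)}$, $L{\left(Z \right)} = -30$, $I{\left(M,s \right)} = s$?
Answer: $- \frac{184}{39} \approx -4.7179$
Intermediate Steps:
$F = 0$
$P{\left(T \right)} = T \left(19 + T\right)$ ($P{\left(T \right)} = \left(T + 19\right) \left(0 + T\right) = \left(19 + T\right) T = T \left(19 + T\right)$)
$\frac{-2055 - 2361}{P{\left(23 \right)} + L{\left(-63 \right)}} = \frac{-2055 - 2361}{23 \left(19 + 23\right) - 30} = - \frac{4416}{23 \cdot 42 - 30} = - \frac{4416}{966 - 30} = - \frac{4416}{936} = \left(-4416\right) \frac{1}{936} = - \frac{184}{39}$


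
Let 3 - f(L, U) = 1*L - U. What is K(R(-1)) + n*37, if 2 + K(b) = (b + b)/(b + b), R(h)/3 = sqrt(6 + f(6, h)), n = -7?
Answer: -260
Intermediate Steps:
f(L, U) = 3 + U - L (f(L, U) = 3 - (1*L - U) = 3 - (L - U) = 3 + (U - L) = 3 + U - L)
R(h) = 3*sqrt(3 + h) (R(h) = 3*sqrt(6 + (3 + h - 1*6)) = 3*sqrt(6 + (3 + h - 6)) = 3*sqrt(6 + (-3 + h)) = 3*sqrt(3 + h))
K(b) = -1 (K(b) = -2 + (b + b)/(b + b) = -2 + (2*b)/((2*b)) = -2 + (2*b)*(1/(2*b)) = -2 + 1 = -1)
K(R(-1)) + n*37 = -1 - 7*37 = -1 - 259 = -260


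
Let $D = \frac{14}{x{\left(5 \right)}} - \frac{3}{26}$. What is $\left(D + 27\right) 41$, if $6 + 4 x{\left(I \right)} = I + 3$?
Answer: $\frac{58507}{26} \approx 2250.3$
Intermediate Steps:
$x{\left(I \right)} = - \frac{3}{4} + \frac{I}{4}$ ($x{\left(I \right)} = - \frac{3}{2} + \frac{I + 3}{4} = - \frac{3}{2} + \frac{3 + I}{4} = - \frac{3}{2} + \left(\frac{3}{4} + \frac{I}{4}\right) = - \frac{3}{4} + \frac{I}{4}$)
$D = \frac{725}{26}$ ($D = \frac{14}{- \frac{3}{4} + \frac{1}{4} \cdot 5} - \frac{3}{26} = \frac{14}{- \frac{3}{4} + \frac{5}{4}} - \frac{3}{26} = 14 \frac{1}{\frac{1}{2}} - \frac{3}{26} = 14 \cdot 2 - \frac{3}{26} = 28 - \frac{3}{26} = \frac{725}{26} \approx 27.885$)
$\left(D + 27\right) 41 = \left(\frac{725}{26} + 27\right) 41 = \frac{1427}{26} \cdot 41 = \frac{58507}{26}$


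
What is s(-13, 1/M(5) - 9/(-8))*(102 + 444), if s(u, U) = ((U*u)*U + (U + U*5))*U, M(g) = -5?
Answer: -90070617/32000 ≈ -2814.7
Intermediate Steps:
s(u, U) = U*(6*U + u*U²) (s(u, U) = (u*U² + (U + 5*U))*U = (u*U² + 6*U)*U = (6*U + u*U²)*U = U*(6*U + u*U²))
s(-13, 1/M(5) - 9/(-8))*(102 + 444) = ((1/(-5) - 9/(-8))²*(6 + (1/(-5) - 9/(-8))*(-13)))*(102 + 444) = ((1*(-⅕) - 9*(-⅛))²*(6 + (1*(-⅕) - 9*(-⅛))*(-13)))*546 = ((-⅕ + 9/8)²*(6 + (-⅕ + 9/8)*(-13)))*546 = ((37/40)²*(6 + (37/40)*(-13)))*546 = (1369*(6 - 481/40)/1600)*546 = ((1369/1600)*(-241/40))*546 = -329929/64000*546 = -90070617/32000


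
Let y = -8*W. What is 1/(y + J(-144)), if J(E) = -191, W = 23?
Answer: -1/375 ≈ -0.0026667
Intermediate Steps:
y = -184 (y = -8*23 = -184)
1/(y + J(-144)) = 1/(-184 - 191) = 1/(-375) = -1/375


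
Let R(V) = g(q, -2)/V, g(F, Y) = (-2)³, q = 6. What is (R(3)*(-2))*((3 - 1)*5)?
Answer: 160/3 ≈ 53.333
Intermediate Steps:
g(F, Y) = -8
R(V) = -8/V
(R(3)*(-2))*((3 - 1)*5) = (-8/3*(-2))*((3 - 1)*5) = (-8*⅓*(-2))*(2*5) = -8/3*(-2)*10 = (16/3)*10 = 160/3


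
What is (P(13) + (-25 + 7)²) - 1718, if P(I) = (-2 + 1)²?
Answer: -1393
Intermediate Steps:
P(I) = 1 (P(I) = (-1)² = 1)
(P(13) + (-25 + 7)²) - 1718 = (1 + (-25 + 7)²) - 1718 = (1 + (-18)²) - 1718 = (1 + 324) - 1718 = 325 - 1718 = -1393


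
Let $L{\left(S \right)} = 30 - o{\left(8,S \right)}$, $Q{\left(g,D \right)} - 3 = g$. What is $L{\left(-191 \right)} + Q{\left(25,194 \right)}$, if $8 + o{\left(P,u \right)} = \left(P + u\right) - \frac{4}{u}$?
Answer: $\frac{47555}{191} \approx 248.98$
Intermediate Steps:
$Q{\left(g,D \right)} = 3 + g$
$o{\left(P,u \right)} = -8 + P + u - \frac{4}{u}$ ($o{\left(P,u \right)} = -8 - \left(- P - u + \frac{4}{u}\right) = -8 + \left(P + u - \frac{4}{u}\right) = -8 + P + u - \frac{4}{u}$)
$L{\left(S \right)} = 30 - S + \frac{4}{S}$ ($L{\left(S \right)} = 30 - \left(-8 + 8 + S - \frac{4}{S}\right) = 30 - \left(S - \frac{4}{S}\right) = 30 - S + \frac{4}{S}$)
$L{\left(-191 \right)} + Q{\left(25,194 \right)} = \left(30 - -191 + \frac{4}{-191}\right) + \left(3 + 25\right) = \left(30 + 191 + 4 \left(- \frac{1}{191}\right)\right) + 28 = \left(30 + 191 - \frac{4}{191}\right) + 28 = \frac{42207}{191} + 28 = \frac{47555}{191}$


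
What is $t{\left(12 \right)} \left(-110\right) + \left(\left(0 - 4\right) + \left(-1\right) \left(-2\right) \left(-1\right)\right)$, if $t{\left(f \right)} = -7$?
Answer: $764$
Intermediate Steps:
$t{\left(12 \right)} \left(-110\right) + \left(\left(0 - 4\right) + \left(-1\right) \left(-2\right) \left(-1\right)\right) = \left(-7\right) \left(-110\right) + \left(\left(0 - 4\right) + \left(-1\right) \left(-2\right) \left(-1\right)\right) = 770 + \left(\left(0 - 4\right) + 2 \left(-1\right)\right) = 770 - 6 = 764$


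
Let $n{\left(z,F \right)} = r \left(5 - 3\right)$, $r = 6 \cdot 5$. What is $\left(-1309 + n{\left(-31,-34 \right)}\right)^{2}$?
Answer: $1560001$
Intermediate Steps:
$r = 30$
$n{\left(z,F \right)} = 60$ ($n{\left(z,F \right)} = 30 \left(5 - 3\right) = 30 \cdot 2 = 60$)
$\left(-1309 + n{\left(-31,-34 \right)}\right)^{2} = \left(-1309 + 60\right)^{2} = \left(-1249\right)^{2} = 1560001$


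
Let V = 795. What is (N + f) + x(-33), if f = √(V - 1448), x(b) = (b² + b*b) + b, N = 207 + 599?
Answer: 2951 + I*√653 ≈ 2951.0 + 25.554*I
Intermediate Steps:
N = 806
x(b) = b + 2*b² (x(b) = (b² + b²) + b = 2*b² + b = b + 2*b²)
f = I*√653 (f = √(795 - 1448) = √(-653) = I*√653 ≈ 25.554*I)
(N + f) + x(-33) = (806 + I*√653) - 33*(1 + 2*(-33)) = (806 + I*√653) - 33*(1 - 66) = (806 + I*√653) - 33*(-65) = (806 + I*√653) + 2145 = 2951 + I*√653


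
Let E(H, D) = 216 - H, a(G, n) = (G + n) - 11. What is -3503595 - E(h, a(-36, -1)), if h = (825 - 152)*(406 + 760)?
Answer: -2719093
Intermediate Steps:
a(G, n) = -11 + G + n
h = 784718 (h = 673*1166 = 784718)
-3503595 - E(h, a(-36, -1)) = -3503595 - (216 - 1*784718) = -3503595 - (216 - 784718) = -3503595 - 1*(-784502) = -3503595 + 784502 = -2719093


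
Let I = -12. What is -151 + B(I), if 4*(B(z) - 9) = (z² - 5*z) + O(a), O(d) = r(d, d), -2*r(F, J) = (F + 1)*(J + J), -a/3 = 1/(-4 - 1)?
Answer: -2281/25 ≈ -91.240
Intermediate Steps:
a = ⅗ (a = -3/(-4 - 1) = -3/(-5) = -3*(-⅕) = ⅗ ≈ 0.60000)
r(F, J) = -J*(1 + F) (r(F, J) = -(F + 1)*(J + J)/2 = -(1 + F)*2*J/2 = -J*(1 + F))
O(d) = -d*(1 + d)
B(z) = 219/25 - 5*z/4 + z²/4 (B(z) = 9 + ((z² - 5*z) - 1*⅗*(1 + ⅗))/4 = 9 + ((z² - 5*z) - 1*⅗*8/5)/4 = 9 + ((z² - 5*z) - 24/25)/4 = 9 + (-24/25 + z² - 5*z)/4 = 9 + (-6/25 - 5*z/4 + z²/4) = 219/25 - 5*z/4 + z²/4)
-151 + B(I) = -151 + (219/25 - 5/4*(-12) + (¼)*(-12)²) = -151 + (219/25 + 15 + (¼)*144) = -151 + (219/25 + 15 + 36) = -151 + 1494/25 = -2281/25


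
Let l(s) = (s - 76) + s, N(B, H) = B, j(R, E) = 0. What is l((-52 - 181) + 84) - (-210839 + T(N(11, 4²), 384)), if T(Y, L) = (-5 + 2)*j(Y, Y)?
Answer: 210465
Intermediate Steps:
T(Y, L) = 0 (T(Y, L) = (-5 + 2)*0 = -3*0 = 0)
l(s) = -76 + 2*s (l(s) = (-76 + s) + s = -76 + 2*s)
l((-52 - 181) + 84) - (-210839 + T(N(11, 4²), 384)) = (-76 + 2*((-52 - 181) + 84)) - (-210839 + 0) = (-76 + 2*(-233 + 84)) - 1*(-210839) = (-76 + 2*(-149)) + 210839 = (-76 - 298) + 210839 = -374 + 210839 = 210465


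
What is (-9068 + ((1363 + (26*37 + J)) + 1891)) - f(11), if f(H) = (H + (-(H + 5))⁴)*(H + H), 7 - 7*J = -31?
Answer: -10128164/7 ≈ -1.4469e+6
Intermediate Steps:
J = 38/7 (J = 1 - ⅐*(-31) = 1 + 31/7 = 38/7 ≈ 5.4286)
f(H) = 2*H*(H + (-5 - H)⁴) (f(H) = (H + (-(5 + H))⁴)*(2*H) = (H + (-5 - H)⁴)*(2*H) = 2*H*(H + (-5 - H)⁴))
(-9068 + ((1363 + (26*37 + J)) + 1891)) - f(11) = (-9068 + ((1363 + (26*37 + 38/7)) + 1891)) - 2*11*(11 + (5 + 11)⁴) = (-9068 + ((1363 + (962 + 38/7)) + 1891)) - 2*11*(11 + 16⁴) = (-9068 + ((1363 + 6772/7) + 1891)) - 2*11*(11 + 65536) = (-9068 + (16313/7 + 1891)) - 2*11*65547 = (-9068 + 29550/7) - 1*1442034 = -33926/7 - 1442034 = -10128164/7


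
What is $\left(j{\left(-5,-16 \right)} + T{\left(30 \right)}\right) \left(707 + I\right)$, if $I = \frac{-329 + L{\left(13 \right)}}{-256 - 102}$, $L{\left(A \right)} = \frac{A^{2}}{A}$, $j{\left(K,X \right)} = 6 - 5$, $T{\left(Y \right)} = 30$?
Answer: $\frac{3928041}{179} \approx 21944.0$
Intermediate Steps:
$j{\left(K,X \right)} = 1$
$L{\left(A \right)} = A$
$I = \frac{158}{179}$ ($I = \frac{-329 + 13}{-256 - 102} = - \frac{316}{-358} = \left(-316\right) \left(- \frac{1}{358}\right) = \frac{158}{179} \approx 0.88268$)
$\left(j{\left(-5,-16 \right)} + T{\left(30 \right)}\right) \left(707 + I\right) = \left(1 + 30\right) \left(707 + \frac{158}{179}\right) = 31 \cdot \frac{126711}{179} = \frac{3928041}{179}$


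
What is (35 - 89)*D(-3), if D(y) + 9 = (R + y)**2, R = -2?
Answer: -864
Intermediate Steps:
D(y) = -9 + (-2 + y)**2
(35 - 89)*D(-3) = (35 - 89)*(-9 + (-2 - 3)**2) = -54*(-9 + (-5)**2) = -54*(-9 + 25) = -54*16 = -864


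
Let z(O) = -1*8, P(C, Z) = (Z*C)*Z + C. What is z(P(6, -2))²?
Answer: 64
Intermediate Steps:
P(C, Z) = C + C*Z² (P(C, Z) = (C*Z)*Z + C = C*Z² + C = C + C*Z²)
z(O) = -8
z(P(6, -2))² = (-8)² = 64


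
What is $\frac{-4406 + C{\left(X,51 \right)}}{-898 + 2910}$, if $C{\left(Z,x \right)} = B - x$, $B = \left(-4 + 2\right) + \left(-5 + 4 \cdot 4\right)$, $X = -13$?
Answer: $- \frac{1112}{503} \approx -2.2107$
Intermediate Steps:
$B = 9$ ($B = -2 + \left(-5 + 16\right) = -2 + 11 = 9$)
$C{\left(Z,x \right)} = 9 - x$
$\frac{-4406 + C{\left(X,51 \right)}}{-898 + 2910} = \frac{-4406 + \left(9 - 51\right)}{-898 + 2910} = \frac{-4406 + \left(9 - 51\right)}{2012} = \left(-4406 - 42\right) \frac{1}{2012} = \left(-4448\right) \frac{1}{2012} = - \frac{1112}{503}$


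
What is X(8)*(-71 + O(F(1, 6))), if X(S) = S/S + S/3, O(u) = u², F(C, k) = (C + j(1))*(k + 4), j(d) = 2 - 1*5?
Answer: 3619/3 ≈ 1206.3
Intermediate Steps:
j(d) = -3 (j(d) = 2 - 5 = -3)
F(C, k) = (-3 + C)*(4 + k) (F(C, k) = (C - 3)*(k + 4) = (-3 + C)*(4 + k))
X(S) = 1 + S/3 (X(S) = 1 + S*(⅓) = 1 + S/3)
X(8)*(-71 + O(F(1, 6))) = (1 + (⅓)*8)*(-71 + (-12 - 3*6 + 4*1 + 1*6)²) = (1 + 8/3)*(-71 + (-12 - 18 + 4 + 6)²) = 11*(-71 + (-20)²)/3 = 11*(-71 + 400)/3 = (11/3)*329 = 3619/3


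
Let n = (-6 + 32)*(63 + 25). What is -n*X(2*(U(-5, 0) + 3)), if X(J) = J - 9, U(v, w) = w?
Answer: 6864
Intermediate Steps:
n = 2288 (n = 26*88 = 2288)
X(J) = -9 + J
-n*X(2*(U(-5, 0) + 3)) = -2288*(-9 + 2*(0 + 3)) = -2288*(-9 + 2*3) = -2288*(-9 + 6) = -2288*(-3) = -1*(-6864) = 6864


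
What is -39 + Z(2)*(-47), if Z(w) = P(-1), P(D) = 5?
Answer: -274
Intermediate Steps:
Z(w) = 5
-39 + Z(2)*(-47) = -39 + 5*(-47) = -39 - 235 = -274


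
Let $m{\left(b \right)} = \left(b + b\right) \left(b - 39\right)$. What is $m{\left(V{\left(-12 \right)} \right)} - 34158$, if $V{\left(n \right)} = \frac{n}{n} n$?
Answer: $-32934$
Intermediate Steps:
$V{\left(n \right)} = n$ ($V{\left(n \right)} = 1 n = n$)
$m{\left(b \right)} = 2 b \left(-39 + b\right)$
$m{\left(V{\left(-12 \right)} \right)} - 34158 = 2 \left(-12\right) \left(-39 - 12\right) - 34158 = 2 \left(-12\right) \left(-51\right) - 34158 = 1224 - 34158 = -32934$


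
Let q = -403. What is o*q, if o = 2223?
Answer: -895869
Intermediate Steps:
o*q = 2223*(-403) = -895869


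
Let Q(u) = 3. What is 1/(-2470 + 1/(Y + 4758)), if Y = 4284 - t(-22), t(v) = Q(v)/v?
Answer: -198927/491349668 ≈ -0.00040486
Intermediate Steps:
t(v) = 3/v
Y = 94251/22 (Y = 4284 - 3/(-22) = 4284 - 3*(-1)/22 = 4284 - 1*(-3/22) = 4284 + 3/22 = 94251/22 ≈ 4284.1)
1/(-2470 + 1/(Y + 4758)) = 1/(-2470 + 1/(94251/22 + 4758)) = 1/(-2470 + 1/(198927/22)) = 1/(-2470 + 22/198927) = 1/(-491349668/198927) = -198927/491349668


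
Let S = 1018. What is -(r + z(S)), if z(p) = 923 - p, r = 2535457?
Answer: -2535362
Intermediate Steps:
-(r + z(S)) = -(2535457 + (923 - 1*1018)) = -(2535457 + (923 - 1018)) = -(2535457 - 95) = -1*2535362 = -2535362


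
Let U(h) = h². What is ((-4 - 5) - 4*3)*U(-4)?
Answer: -336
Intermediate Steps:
((-4 - 5) - 4*3)*U(-4) = ((-4 - 5) - 4*3)*(-4)² = (-9 - 12)*16 = -21*16 = -336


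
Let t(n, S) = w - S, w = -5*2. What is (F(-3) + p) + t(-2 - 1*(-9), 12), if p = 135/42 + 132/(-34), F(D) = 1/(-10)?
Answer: -13547/595 ≈ -22.768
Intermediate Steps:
w = -10
F(D) = -1/10
p = -159/238 (p = 135*(1/42) + 132*(-1/34) = 45/14 - 66/17 = -159/238 ≈ -0.66807)
t(n, S) = -10 - S
(F(-3) + p) + t(-2 - 1*(-9), 12) = (-1/10 - 159/238) + (-10 - 1*12) = -457/595 + (-10 - 12) = -457/595 - 22 = -13547/595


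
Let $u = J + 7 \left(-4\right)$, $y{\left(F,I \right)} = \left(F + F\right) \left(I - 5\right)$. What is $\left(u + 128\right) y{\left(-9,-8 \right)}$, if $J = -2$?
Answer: $22932$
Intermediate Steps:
$y{\left(F,I \right)} = 2 F \left(-5 + I\right)$
$u = -30$ ($u = -2 + 7 \left(-4\right) = -2 - 28 = -30$)
$\left(u + 128\right) y{\left(-9,-8 \right)} = \left(-30 + 128\right) 2 \left(-9\right) \left(-5 - 8\right) = 98 \cdot 2 \left(-9\right) \left(-13\right) = 98 \cdot 234 = 22932$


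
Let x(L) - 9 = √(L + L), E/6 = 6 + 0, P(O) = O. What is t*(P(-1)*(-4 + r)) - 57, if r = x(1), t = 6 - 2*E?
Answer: 273 + 66*√2 ≈ 366.34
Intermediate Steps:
E = 36 (E = 6*(6 + 0) = 6*6 = 36)
t = -66 (t = 6 - 2*36 = 6 - 72 = -66)
x(L) = 9 + √2*√L (x(L) = 9 + √(L + L) = 9 + √(2*L) = 9 + √2*√L)
r = 9 + √2 (r = 9 + √2*√1 = 9 + √2*1 = 9 + √2 ≈ 10.414)
t*(P(-1)*(-4 + r)) - 57 = -(-66)*(-4 + (9 + √2)) - 57 = -(-66)*(5 + √2) - 57 = -66*(-5 - √2) - 57 = (330 + 66*√2) - 57 = 273 + 66*√2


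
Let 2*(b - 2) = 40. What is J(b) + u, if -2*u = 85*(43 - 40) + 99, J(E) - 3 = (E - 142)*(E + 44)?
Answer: -8094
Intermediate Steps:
b = 22 (b = 2 + (½)*40 = 2 + 20 = 22)
J(E) = 3 + (-142 + E)*(44 + E) (J(E) = 3 + (E - 142)*(E + 44) = 3 + (-142 + E)*(44 + E))
u = -177 (u = -(85*(43 - 40) + 99)/2 = -(85*3 + 99)/2 = -(255 + 99)/2 = -½*354 = -177)
J(b) + u = (-6245 + 22² - 98*22) - 177 = (-6245 + 484 - 2156) - 177 = -7917 - 177 = -8094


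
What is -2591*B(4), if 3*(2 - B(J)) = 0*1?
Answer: -5182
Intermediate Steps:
B(J) = 2 (B(J) = 2 - 0 = 2 - 1/3*0 = 2 + 0 = 2)
-2591*B(4) = -2591*2 = -5182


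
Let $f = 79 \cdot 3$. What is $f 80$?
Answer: $18960$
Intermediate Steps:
$f = 237$
$f 80 = 237 \cdot 80 = 18960$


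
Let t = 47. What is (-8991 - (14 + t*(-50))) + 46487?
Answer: 39832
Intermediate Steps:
(-8991 - (14 + t*(-50))) + 46487 = (-8991 - (14 + 47*(-50))) + 46487 = (-8991 - (14 - 2350)) + 46487 = (-8991 - 1*(-2336)) + 46487 = (-8991 + 2336) + 46487 = -6655 + 46487 = 39832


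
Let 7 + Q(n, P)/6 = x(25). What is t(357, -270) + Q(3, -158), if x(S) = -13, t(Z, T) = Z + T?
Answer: -33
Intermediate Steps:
t(Z, T) = T + Z
Q(n, P) = -120 (Q(n, P) = -42 + 6*(-13) = -42 - 78 = -120)
t(357, -270) + Q(3, -158) = (-270 + 357) - 120 = 87 - 120 = -33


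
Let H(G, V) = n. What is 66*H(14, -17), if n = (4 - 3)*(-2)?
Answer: -132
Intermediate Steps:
n = -2 (n = 1*(-2) = -2)
H(G, V) = -2
66*H(14, -17) = 66*(-2) = -132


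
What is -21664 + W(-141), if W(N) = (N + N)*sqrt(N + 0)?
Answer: -21664 - 282*I*sqrt(141) ≈ -21664.0 - 3348.6*I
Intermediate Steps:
W(N) = 2*N**(3/2) (W(N) = (2*N)*sqrt(N) = 2*N**(3/2))
-21664 + W(-141) = -21664 + 2*(-141)**(3/2) = -21664 + 2*(-141*I*sqrt(141)) = -21664 - 282*I*sqrt(141)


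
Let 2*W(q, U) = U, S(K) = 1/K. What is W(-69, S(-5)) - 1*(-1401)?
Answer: 14009/10 ≈ 1400.9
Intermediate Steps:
S(K) = 1/K
W(q, U) = U/2
W(-69, S(-5)) - 1*(-1401) = (½)/(-5) - 1*(-1401) = (½)*(-⅕) + 1401 = -⅒ + 1401 = 14009/10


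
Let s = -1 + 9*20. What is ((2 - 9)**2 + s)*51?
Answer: 11628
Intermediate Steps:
s = 179 (s = -1 + 180 = 179)
((2 - 9)**2 + s)*51 = ((2 - 9)**2 + 179)*51 = ((-7)**2 + 179)*51 = (49 + 179)*51 = 228*51 = 11628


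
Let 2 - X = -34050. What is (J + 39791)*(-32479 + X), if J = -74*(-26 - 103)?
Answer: 77607101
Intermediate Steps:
X = 34052 (X = 2 - 1*(-34050) = 2 + 34050 = 34052)
J = 9546 (J = -74*(-129) = 9546)
(J + 39791)*(-32479 + X) = (9546 + 39791)*(-32479 + 34052) = 49337*1573 = 77607101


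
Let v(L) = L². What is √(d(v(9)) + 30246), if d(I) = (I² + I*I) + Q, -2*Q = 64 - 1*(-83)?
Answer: 9*√2138/2 ≈ 208.07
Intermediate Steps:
Q = -147/2 (Q = -(64 - 1*(-83))/2 = -(64 + 83)/2 = -½*147 = -147/2 ≈ -73.500)
d(I) = -147/2 + 2*I² (d(I) = (I² + I*I) - 147/2 = (I² + I²) - 147/2 = 2*I² - 147/2 = -147/2 + 2*I²)
√(d(v(9)) + 30246) = √((-147/2 + 2*(9²)²) + 30246) = √((-147/2 + 2*81²) + 30246) = √((-147/2 + 2*6561) + 30246) = √((-147/2 + 13122) + 30246) = √(26097/2 + 30246) = √(86589/2) = 9*√2138/2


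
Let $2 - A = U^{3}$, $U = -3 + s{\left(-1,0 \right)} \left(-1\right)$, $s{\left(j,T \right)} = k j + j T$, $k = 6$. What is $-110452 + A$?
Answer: $-110477$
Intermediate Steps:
$s{\left(j,T \right)} = 6 j + T j$ ($s{\left(j,T \right)} = 6 j + j T = 6 j + T j$)
$U = 3$ ($U = -3 + - (6 + 0) \left(-1\right) = -3 + \left(-1\right) 6 \left(-1\right) = -3 - -6 = -3 + 6 = 3$)
$A = -25$ ($A = 2 - 3^{3} = 2 - 27 = -25$)
$-110452 + A = -110452 - 25 = -110477$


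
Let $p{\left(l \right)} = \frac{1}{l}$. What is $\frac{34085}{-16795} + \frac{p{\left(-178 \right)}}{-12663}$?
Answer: $- \frac{15365610079}{7571233026} \approx -2.0295$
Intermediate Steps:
$\frac{34085}{-16795} + \frac{p{\left(-178 \right)}}{-12663} = \frac{34085}{-16795} + \frac{1}{\left(-178\right) \left(-12663\right)} = 34085 \left(- \frac{1}{16795}\right) - - \frac{1}{2254014} = - \frac{6817}{3359} + \frac{1}{2254014} = - \frac{15365610079}{7571233026}$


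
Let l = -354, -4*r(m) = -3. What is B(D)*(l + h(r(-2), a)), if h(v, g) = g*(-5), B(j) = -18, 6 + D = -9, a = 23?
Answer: 8442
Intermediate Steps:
r(m) = ¾ (r(m) = -¼*(-3) = ¾)
D = -15 (D = -6 - 9 = -15)
h(v, g) = -5*g
B(D)*(l + h(r(-2), a)) = -18*(-354 - 5*23) = -18*(-354 - 115) = -18*(-469) = 8442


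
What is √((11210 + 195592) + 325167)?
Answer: √531969 ≈ 729.36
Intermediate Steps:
√((11210 + 195592) + 325167) = √(206802 + 325167) = √531969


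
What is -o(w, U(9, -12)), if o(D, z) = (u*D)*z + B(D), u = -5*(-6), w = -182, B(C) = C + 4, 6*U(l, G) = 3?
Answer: 2908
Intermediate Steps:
U(l, G) = ½ (U(l, G) = (⅙)*3 = ½)
B(C) = 4 + C
u = 30
o(D, z) = 4 + D + 30*D*z (o(D, z) = (30*D)*z + (4 + D) = 30*D*z + (4 + D) = 4 + D + 30*D*z)
-o(w, U(9, -12)) = -(4 - 182 + 30*(-182)*(½)) = -(4 - 182 - 2730) = -1*(-2908) = 2908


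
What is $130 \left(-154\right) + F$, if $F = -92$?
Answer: $-20112$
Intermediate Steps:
$130 \left(-154\right) + F = 130 \left(-154\right) - 92 = -20020 - 92 = -20112$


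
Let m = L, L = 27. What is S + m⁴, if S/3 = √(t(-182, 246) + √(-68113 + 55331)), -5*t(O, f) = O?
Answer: 531441 + 3*√(910 + 25*I*√12782)/5 ≈ 5.3147e+5 + 19.253*I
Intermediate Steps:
t(O, f) = -O/5
m = 27
S = 3*√(182/5 + I*√12782) (S = 3*√(-⅕*(-182) + √(-68113 + 55331)) = 3*√(182/5 + √(-12782)) = 3*√(182/5 + I*√12782) ≈ 26.425 + 19.253*I)
S + m⁴ = 3*√(910 + 25*I*√12782)/5 + 27⁴ = 3*√(910 + 25*I*√12782)/5 + 531441 = 531441 + 3*√(910 + 25*I*√12782)/5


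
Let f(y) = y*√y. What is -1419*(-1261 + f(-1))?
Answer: 1789359 + 1419*I ≈ 1.7894e+6 + 1419.0*I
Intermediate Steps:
f(y) = y^(3/2)
-1419*(-1261 + f(-1)) = -1419*(-1261 + (-1)^(3/2)) = -1419*(-1261 - I) = 1789359 + 1419*I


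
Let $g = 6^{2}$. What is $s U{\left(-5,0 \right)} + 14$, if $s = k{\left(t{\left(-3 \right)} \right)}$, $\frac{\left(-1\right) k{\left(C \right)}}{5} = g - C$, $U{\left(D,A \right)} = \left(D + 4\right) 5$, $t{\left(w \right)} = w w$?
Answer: $689$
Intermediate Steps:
$g = 36$
$t{\left(w \right)} = w^{2}$
$U{\left(D,A \right)} = 20 + 5 D$ ($U{\left(D,A \right)} = \left(4 + D\right) 5 = 20 + 5 D$)
$k{\left(C \right)} = -180 + 5 C$ ($k{\left(C \right)} = - 5 \left(36 - C\right) = -180 + 5 C$)
$s = -135$ ($s = -180 + 5 \left(-3\right)^{2} = -180 + 5 \cdot 9 = -180 + 45 = -135$)
$s U{\left(-5,0 \right)} + 14 = - 135 \left(20 + 5 \left(-5\right)\right) + 14 = - 135 \left(20 - 25\right) + 14 = \left(-135\right) \left(-5\right) + 14 = 675 + 14 = 689$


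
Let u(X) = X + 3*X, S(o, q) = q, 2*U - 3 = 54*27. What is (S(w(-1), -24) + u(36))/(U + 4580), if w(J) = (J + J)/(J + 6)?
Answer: 240/10621 ≈ 0.022597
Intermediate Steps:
U = 1461/2 (U = 3/2 + (54*27)/2 = 3/2 + (½)*1458 = 3/2 + 729 = 1461/2 ≈ 730.50)
w(J) = 2*J/(6 + J) (w(J) = (2*J)/(6 + J) = 2*J/(6 + J))
u(X) = 4*X
(S(w(-1), -24) + u(36))/(U + 4580) = (-24 + 4*36)/(1461/2 + 4580) = (-24 + 144)/(10621/2) = 120*(2/10621) = 240/10621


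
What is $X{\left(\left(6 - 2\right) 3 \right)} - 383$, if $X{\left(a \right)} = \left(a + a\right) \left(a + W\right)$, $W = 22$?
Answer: $433$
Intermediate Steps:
$X{\left(a \right)} = 2 a \left(22 + a\right)$ ($X{\left(a \right)} = \left(a + a\right) \left(a + 22\right) = 2 a \left(22 + a\right)$)
$X{\left(\left(6 - 2\right) 3 \right)} - 383 = 2 \left(6 - 2\right) 3 \left(22 + \left(6 - 2\right) 3\right) - 383 = 2 \cdot 4 \cdot 3 \left(22 + 4 \cdot 3\right) - 383 = 2 \cdot 12 \left(22 + 12\right) - 383 = 2 \cdot 12 \cdot 34 - 383 = 816 - 383 = 433$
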